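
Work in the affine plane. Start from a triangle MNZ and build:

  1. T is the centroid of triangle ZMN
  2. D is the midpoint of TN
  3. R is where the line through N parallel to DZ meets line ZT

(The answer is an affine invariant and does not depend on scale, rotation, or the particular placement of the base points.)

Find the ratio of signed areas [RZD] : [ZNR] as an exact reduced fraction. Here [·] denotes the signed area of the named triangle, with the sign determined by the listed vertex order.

[RZD]:[ZNR] = 1/2

Work in coordinates with M = (0, 0), N = (1, 0), Z = (0, 1).
1. T is the centroid of triangle ZMN ⇒ T = (1/3, 1/3)
2. D is the midpoint of TN ⇒ D = (2/3, 1/6)
3. R is where the line through N parallel to DZ meets line ZT ⇒ R = (-1/3, 5/3)
2·[RZD] = 1/6, 2·[ZNR] = 1/3
[RZD]:[ZNR] = 1/6:1/3 = 1/2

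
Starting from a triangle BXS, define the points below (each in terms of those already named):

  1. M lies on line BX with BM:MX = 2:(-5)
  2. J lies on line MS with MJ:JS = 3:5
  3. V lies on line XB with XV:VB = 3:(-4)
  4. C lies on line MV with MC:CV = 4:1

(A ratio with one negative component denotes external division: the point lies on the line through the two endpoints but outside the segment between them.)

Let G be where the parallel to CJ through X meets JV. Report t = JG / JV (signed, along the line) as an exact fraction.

t = -31/14

Work in coordinates with B = (0, 0), X = (1, 0), S = (0, 1).
1. M lies on line BX with BM:MX = 2:(-5) ⇒ M = (-2/3, 0)
2. J lies on line MS with MJ:JS = 3:5 ⇒ J = (-5/12, 3/8)
3. V lies on line XB with XV:VB = 3:(-4) ⇒ V = (4, 0)
4. C lies on line MV with MC:CV = 4:1 ⇒ C = (46/15, 0)
through X parallel to CJ: direction (-209/60, 3/8); meets JV at G = (-571/56, 135/112)
G = J + t·(V−J) with t = -31/14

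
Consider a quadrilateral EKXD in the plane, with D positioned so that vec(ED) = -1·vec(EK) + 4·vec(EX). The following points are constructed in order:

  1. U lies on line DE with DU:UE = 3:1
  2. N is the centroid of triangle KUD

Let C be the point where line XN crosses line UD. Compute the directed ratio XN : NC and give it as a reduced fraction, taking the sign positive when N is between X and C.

XN:NC = -1/4

Assign E = (0, 0), K = (1, 0), X = (0, 1), D = (-1, 4) — the answer is frame-independent, so this choice is without loss of generality.
1. U lies on line DE with DU:UE = 3:1 ⇒ U = (-1/4, 1)
2. N is the centroid of triangle KUD ⇒ N = (-1/12, 5/3)
line XN meets UD at C = (1/4, -1)
N = X + t·(C−X) with t = -1/3, so XN:NC = -1/3:4/3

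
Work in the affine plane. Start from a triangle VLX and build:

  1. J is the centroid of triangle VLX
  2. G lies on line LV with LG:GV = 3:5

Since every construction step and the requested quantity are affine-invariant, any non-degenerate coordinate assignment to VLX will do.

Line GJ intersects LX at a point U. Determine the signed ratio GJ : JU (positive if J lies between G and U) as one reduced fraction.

GJ:JU = 1/8

Set V = (0, 0), L = (1, 0), X = (0, 1); any affine frame gives the same invariant.
1. J is the centroid of triangle VLX ⇒ J = (1/3, 1/3)
2. G lies on line LV with LG:GV = 3:5 ⇒ G = (5/8, 0)
line GJ meets LX at U = (-2, 3)
J = G + t·(U−G) with t = 1/9, so GJ:JU = 1/9:8/9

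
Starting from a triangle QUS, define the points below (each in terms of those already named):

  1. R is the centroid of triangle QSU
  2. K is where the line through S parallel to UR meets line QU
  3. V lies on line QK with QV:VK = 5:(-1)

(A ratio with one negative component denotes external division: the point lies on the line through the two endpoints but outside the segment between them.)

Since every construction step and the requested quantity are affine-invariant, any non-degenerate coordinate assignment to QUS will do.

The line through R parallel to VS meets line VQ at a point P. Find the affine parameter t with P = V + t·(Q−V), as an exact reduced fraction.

t = 8/15

Choose coordinates Q = (0, 0), U = (1, 0), S = (0, 1).
1. R is the centroid of triangle QSU ⇒ R = (1/3, 1/3)
2. K is where the line through S parallel to UR meets line QU ⇒ K = (2, 0)
3. V lies on line QK with QV:VK = 5:(-1) ⇒ V = (5/2, 0)
through R parallel to VS: direction (-5/2, 1); meets VQ at P = (7/6, 0)
P = V + t·(Q−V) with t = 8/15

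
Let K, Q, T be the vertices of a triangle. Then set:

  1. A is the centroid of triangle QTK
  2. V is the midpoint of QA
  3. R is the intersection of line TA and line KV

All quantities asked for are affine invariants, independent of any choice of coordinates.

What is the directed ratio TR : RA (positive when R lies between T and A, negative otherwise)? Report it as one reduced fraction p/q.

TR:RA = -4

Work in coordinates with K = (0, 0), Q = (1, 0), T = (0, 1).
1. A is the centroid of triangle QTK ⇒ A = (1/3, 1/3)
2. V is the midpoint of QA ⇒ V = (2/3, 1/6)
3. R is the intersection of line TA and line KV ⇒ R = (4/9, 1/9)
R = T + t·(A−T) with t = 4/3, so TR:RA = t:(1−t) = 4/3:-1/3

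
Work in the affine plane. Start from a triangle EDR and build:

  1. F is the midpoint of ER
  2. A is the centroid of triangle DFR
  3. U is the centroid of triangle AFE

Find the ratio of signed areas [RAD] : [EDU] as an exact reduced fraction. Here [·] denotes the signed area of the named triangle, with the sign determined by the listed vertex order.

Choose coordinates E = (0, 0), D = (1, 0), R = (0, 1).
1. F is the midpoint of ER ⇒ F = (0, 1/2)
2. A is the centroid of triangle DFR ⇒ A = (1/3, 1/2)
3. U is the centroid of triangle AFE ⇒ U = (1/9, 1/3)
2·[RAD] = 1/6, 2·[EDU] = 1/3
[RAD]:[EDU] = 1/6:1/3 = 1/2

[RAD]:[EDU] = 1/2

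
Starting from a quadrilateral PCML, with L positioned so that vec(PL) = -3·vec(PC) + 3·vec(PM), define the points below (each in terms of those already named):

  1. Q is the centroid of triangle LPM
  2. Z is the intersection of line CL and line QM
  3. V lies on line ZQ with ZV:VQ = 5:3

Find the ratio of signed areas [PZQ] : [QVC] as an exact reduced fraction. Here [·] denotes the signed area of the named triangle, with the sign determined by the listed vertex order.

[PZQ]:[QVC] = -4

Set P = (0, 0), C = (1, 0), M = (0, 1), L = (-3, 3); any affine frame gives the same invariant.
1. Q is the centroid of triangle LPM ⇒ Q = (-1, 4/3)
2. Z is the intersection of line CL and line QM ⇒ Z = (-3/5, 6/5)
3. V lies on line ZQ with ZV:VQ = 5:3 ⇒ V = (-17/20, 77/60)
2·[PZQ] = 2/5, 2·[QVC] = -1/10
[PZQ]:[QVC] = 2/5:-1/10 = -4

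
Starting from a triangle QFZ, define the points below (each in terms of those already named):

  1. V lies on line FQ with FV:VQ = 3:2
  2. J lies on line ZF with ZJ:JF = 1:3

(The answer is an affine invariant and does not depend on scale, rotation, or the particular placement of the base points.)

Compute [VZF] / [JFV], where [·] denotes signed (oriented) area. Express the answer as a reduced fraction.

Assign Q = (0, 0), F = (1, 0), Z = (0, 1) — the answer is frame-independent, so this choice is without loss of generality.
1. V lies on line FQ with FV:VQ = 3:2 ⇒ V = (2/5, 0)
2. J lies on line ZF with ZJ:JF = 1:3 ⇒ J = (1/4, 3/4)
2·[VZF] = -3/5, 2·[JFV] = -9/20
[VZF]:[JFV] = -3/5:-9/20 = 4/3

[VZF]:[JFV] = 4/3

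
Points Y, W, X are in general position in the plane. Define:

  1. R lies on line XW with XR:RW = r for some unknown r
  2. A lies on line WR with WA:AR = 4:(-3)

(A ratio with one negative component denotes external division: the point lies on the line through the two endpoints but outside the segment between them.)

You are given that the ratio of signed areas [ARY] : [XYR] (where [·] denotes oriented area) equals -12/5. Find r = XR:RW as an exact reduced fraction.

r = 5/4

Set Y = (0, 0), W = (1, 0), X = (0, 1); any affine frame gives the same invariant.
1. With XR:RW = r, write λ = r/(r+1) so R = X + λ·(W−X); R is affine-linear in λ
2. A lies on line WR with WA:AR = 4:(-3) ⇒ A is an affine combination of earlier points and hence also affine-linear in λ
Every point depending on R is an affine combination of R and λ-independent points, so each such coordinate is linear in λ; the λ² term in each signed area is a multiple of (W−X)×(W−X) = 0, so 2·[ARY] and 2·[XYR] are each linear in λ. Evaluating at λ=0 and λ=1:
  2·[ARY] = 3·λ − 3,   2·[XYR] = λ
So [ARY]:[XYR] = (3·λ − 3) / (λ). Setting this equal to -12/5:
  3·λ − 3 = -12/5·(λ)  ⇒  λ = 5/9
Then r = λ/(1−λ) = (5/9)/(4/9) = 5/4. Check: with r = 5/4, R = (5/9, 4/9) and [ARY]:[XYR] = -12/5 as required.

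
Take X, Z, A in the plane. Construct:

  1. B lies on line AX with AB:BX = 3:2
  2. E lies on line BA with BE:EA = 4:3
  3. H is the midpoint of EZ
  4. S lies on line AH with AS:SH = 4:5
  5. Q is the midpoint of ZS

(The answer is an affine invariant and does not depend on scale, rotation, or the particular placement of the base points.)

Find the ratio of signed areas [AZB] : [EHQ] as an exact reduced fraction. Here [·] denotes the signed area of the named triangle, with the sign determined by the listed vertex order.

Set X = (0, 0), Z = (1, 0), A = (0, 1); any affine frame gives the same invariant.
1. B lies on line AX with AB:BX = 3:2 ⇒ B = (0, 2/5)
2. E lies on line BA with BE:EA = 4:3 ⇒ E = (0, 26/35)
3. H is the midpoint of EZ ⇒ H = (1/2, 13/35)
4. S lies on line AH with AS:SH = 4:5 ⇒ S = (2/9, 227/315)
5. Q is the midpoint of ZS ⇒ Q = (11/18, 227/630)
2·[AZB] = -3/5, 2·[EHQ] = 1/28
[AZB]:[EHQ] = -3/5:1/28 = -84/5

[AZB]:[EHQ] = -84/5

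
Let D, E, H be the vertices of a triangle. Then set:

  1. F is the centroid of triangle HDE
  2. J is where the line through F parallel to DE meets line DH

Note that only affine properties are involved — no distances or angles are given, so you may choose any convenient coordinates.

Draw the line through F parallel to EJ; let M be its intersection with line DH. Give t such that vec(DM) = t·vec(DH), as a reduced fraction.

t = 4/9

Work in coordinates with D = (0, 0), E = (1, 0), H = (0, 1).
1. F is the centroid of triangle HDE ⇒ F = (1/3, 1/3)
2. J is where the line through F parallel to DE meets line DH ⇒ J = (0, 1/3)
through F parallel to EJ: direction (-1, 1/3); meets DH at M = (0, 4/9)
M = D + t·(H−D) with t = 4/9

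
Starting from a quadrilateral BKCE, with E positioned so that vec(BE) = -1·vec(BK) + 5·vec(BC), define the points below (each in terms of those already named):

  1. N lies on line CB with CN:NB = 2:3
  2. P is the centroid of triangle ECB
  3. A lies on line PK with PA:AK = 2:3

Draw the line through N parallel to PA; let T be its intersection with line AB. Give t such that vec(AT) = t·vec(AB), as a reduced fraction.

t = 3/5

Choose coordinates B = (0, 0), K = (1, 0), C = (0, 1), E = (-1, 5).
1. N lies on line CB with CN:NB = 2:3 ⇒ N = (0, 3/5)
2. P is the centroid of triangle ECB ⇒ P = (-1/3, 2)
3. A lies on line PK with PA:AK = 2:3 ⇒ A = (1/5, 6/5)
through N parallel to PA: direction (8/15, -4/5); meets AB at T = (2/25, 12/25)
T = A + t·(B−A) with t = 3/5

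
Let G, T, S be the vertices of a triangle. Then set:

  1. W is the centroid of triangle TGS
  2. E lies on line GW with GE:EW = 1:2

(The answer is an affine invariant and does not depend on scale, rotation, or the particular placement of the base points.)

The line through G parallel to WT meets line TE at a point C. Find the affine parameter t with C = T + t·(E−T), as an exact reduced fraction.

t = 3/2

Set G = (0, 0), T = (1, 0), S = (0, 1); any affine frame gives the same invariant.
1. W is the centroid of triangle TGS ⇒ W = (1/3, 1/3)
2. E lies on line GW with GE:EW = 1:2 ⇒ E = (1/9, 1/9)
through G parallel to WT: direction (2/3, -1/3); meets TE at C = (-1/3, 1/6)
C = T + t·(E−T) with t = 3/2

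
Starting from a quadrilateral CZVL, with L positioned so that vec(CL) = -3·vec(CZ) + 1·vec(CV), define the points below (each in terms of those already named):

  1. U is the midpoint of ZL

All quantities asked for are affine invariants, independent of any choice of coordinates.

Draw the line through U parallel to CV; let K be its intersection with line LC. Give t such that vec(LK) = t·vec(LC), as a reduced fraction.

Assign C = (0, 0), Z = (1, 0), V = (0, 1), L = (-3, 1) — the answer is frame-independent, so this choice is without loss of generality.
1. U is the midpoint of ZL ⇒ U = (-1, 1/2)
through U parallel to CV: direction (0, 1); meets LC at K = (-1, 1/3)
K = L + t·(C−L) with t = 2/3

t = 2/3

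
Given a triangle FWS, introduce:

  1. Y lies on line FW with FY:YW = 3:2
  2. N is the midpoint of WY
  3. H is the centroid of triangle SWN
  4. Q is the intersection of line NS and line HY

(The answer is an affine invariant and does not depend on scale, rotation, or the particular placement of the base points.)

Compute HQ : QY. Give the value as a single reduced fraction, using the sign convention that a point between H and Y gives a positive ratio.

HQ:QY = 1/3

Assign F = (0, 0), W = (1, 0), S = (0, 1) — the answer is frame-independent, so this choice is without loss of generality.
1. Y lies on line FW with FY:YW = 3:2 ⇒ Y = (3/5, 0)
2. N is the midpoint of WY ⇒ N = (4/5, 0)
3. H is the centroid of triangle SWN ⇒ H = (3/5, 1/3)
4. Q is the intersection of line NS and line HY ⇒ Q = (3/5, 1/4)
Q = H + t·(Y−H) with t = 1/4, so HQ:QY = t:(1−t) = 1/4:3/4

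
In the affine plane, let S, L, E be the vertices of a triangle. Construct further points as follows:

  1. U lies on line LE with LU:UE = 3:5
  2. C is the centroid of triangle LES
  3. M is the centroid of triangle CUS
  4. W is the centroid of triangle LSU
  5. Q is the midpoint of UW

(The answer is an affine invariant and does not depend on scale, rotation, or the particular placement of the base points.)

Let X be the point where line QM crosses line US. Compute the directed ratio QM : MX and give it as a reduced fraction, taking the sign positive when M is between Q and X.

Work in coordinates with S = (0, 0), L = (1, 0), E = (0, 1).
1. U lies on line LE with LU:UE = 3:5 ⇒ U = (5/8, 3/8)
2. C is the centroid of triangle LES ⇒ C = (1/3, 1/3)
3. M is the centroid of triangle CUS ⇒ M = (23/72, 17/72)
4. W is the centroid of triangle LSU ⇒ W = (13/24, 1/8)
5. Q is the midpoint of UW ⇒ Q = (7/12, 1/4)
line QM meets US at X = (125/312, 25/104)
M = Q + t·(X−Q) with t = 13/9, so QM:MX = 13/9:-4/9

QM:MX = -13/4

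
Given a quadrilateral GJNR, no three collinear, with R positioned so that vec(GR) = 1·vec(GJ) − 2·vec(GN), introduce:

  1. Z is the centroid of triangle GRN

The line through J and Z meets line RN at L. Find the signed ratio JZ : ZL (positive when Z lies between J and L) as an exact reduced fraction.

Choose coordinates G = (0, 0), J = (1, 0), N = (0, 1), R = (1, -2).
1. Z is the centroid of triangle GRN ⇒ Z = (1/3, -1/3)
line JZ meets RN at L = (3/7, -2/7)
Z = J + t·(L−J) with t = 7/6, so JZ:ZL = 7/6:-1/6

JZ:ZL = -7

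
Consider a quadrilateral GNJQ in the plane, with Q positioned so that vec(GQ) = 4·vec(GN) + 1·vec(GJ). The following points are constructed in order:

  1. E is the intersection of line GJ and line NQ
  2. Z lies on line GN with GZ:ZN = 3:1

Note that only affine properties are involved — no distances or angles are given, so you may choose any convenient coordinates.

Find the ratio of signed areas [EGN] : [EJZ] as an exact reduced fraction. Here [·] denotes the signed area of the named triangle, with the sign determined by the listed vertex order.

Work in coordinates with G = (0, 0), N = (1, 0), J = (0, 1), Q = (4, 1).
1. E is the intersection of line GJ and line NQ ⇒ E = (0, -1/3)
2. Z lies on line GN with GZ:ZN = 3:1 ⇒ Z = (3/4, 0)
2·[EGN] = -1/3, 2·[EJZ] = -1
[EGN]:[EJZ] = -1/3:-1 = 1/3

[EGN]:[EJZ] = 1/3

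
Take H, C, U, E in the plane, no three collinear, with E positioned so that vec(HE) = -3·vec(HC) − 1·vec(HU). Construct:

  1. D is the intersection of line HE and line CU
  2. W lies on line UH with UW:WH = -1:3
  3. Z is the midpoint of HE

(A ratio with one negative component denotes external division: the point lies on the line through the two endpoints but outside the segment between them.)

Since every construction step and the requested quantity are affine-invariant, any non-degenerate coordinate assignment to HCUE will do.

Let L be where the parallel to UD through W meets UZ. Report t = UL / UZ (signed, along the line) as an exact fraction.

t = -1/6

Work in coordinates with H = (0, 0), C = (1, 0), U = (0, 1), E = (-3, -1).
1. D is the intersection of line HE and line CU ⇒ D = (3/4, 1/4)
2. W lies on line UH with UW:WH = -1:3 ⇒ W = (0, 3/2)
3. Z is the midpoint of HE ⇒ Z = (-3/2, -1/2)
through W parallel to UD: direction (3/4, -3/4); meets UZ at L = (1/4, 5/4)
L = U + t·(Z−U) with t = -1/6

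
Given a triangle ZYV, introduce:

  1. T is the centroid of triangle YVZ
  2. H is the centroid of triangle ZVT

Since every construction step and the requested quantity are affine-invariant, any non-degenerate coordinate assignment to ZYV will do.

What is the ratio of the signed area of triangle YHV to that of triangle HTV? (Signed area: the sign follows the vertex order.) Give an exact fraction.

Work in coordinates with Z = (0, 0), Y = (1, 0), V = (0, 1).
1. T is the centroid of triangle YVZ ⇒ T = (1/3, 1/3)
2. H is the centroid of triangle ZVT ⇒ H = (1/9, 4/9)
2·[YHV] = -4/9, 2·[HTV] = 1/9
[YHV]:[HTV] = -4/9:1/9 = -4

[YHV]:[HTV] = -4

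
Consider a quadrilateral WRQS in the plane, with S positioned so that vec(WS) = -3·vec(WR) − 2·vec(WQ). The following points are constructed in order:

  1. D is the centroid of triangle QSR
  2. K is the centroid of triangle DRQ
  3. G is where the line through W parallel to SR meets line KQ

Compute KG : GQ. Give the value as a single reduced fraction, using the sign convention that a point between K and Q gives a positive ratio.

KG:GQ = -1/6

Work in coordinates with W = (0, 0), R = (1, 0), Q = (0, 1), S = (-3, -2).
1. D is the centroid of triangle QSR ⇒ D = (-2/3, -1/3)
2. K is the centroid of triangle DRQ ⇒ K = (1/9, 2/9)
3. G is where the line through W parallel to SR meets line KQ ⇒ G = (2/15, 1/15)
G = K + t·(Q−K) with t = -1/5, so KG:GQ = t:(1−t) = -1/5:6/5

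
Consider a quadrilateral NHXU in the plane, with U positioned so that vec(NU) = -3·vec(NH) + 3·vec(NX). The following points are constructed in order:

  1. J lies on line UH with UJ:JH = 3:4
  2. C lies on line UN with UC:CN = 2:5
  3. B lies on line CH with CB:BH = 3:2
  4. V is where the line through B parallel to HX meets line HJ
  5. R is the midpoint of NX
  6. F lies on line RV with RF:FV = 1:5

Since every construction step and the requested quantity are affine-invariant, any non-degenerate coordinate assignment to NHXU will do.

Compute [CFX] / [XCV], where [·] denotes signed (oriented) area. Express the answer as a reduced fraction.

[CFX]:[XCV] = 131/36

Set N = (0, 0), H = (1, 0), X = (0, 1), U = (-3, 3); any affine frame gives the same invariant.
1. J lies on line UH with UJ:JH = 3:4 ⇒ J = (-9/7, 12/7)
2. C lies on line UN with UC:CN = 2:5 ⇒ C = (-15/7, 15/7)
3. B lies on line CH with CB:BH = 3:2 ⇒ B = (-9/35, 6/7)
4. V is where the line through B parallel to HX meets line HJ ⇒ V = (-3/5, 6/5)
5. R is the midpoint of NX ⇒ R = (0, 1/2)
6. F lies on line RV with RF:FV = 1:5 ⇒ F = (-1/10, 37/60)
2·[CFX] = 131/140, 2·[XCV] = 9/35
[CFX]:[XCV] = 131/140:9/35 = 131/36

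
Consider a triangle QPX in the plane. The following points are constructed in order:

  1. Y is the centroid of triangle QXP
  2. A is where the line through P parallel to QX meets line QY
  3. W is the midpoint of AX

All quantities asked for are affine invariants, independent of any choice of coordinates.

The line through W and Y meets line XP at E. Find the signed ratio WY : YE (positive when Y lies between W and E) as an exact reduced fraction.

WY:YE = -5/2

Assign Q = (0, 0), P = (1, 0), X = (0, 1) — the answer is frame-independent, so this choice is without loss of generality.
1. Y is the centroid of triangle QXP ⇒ Y = (1/3, 1/3)
2. A is where the line through P parallel to QX meets line QY ⇒ A = (1, 1)
3. W is the midpoint of AX ⇒ W = (1/2, 1)
line WY meets XP at E = (2/5, 3/5)
Y = W + t·(E−W) with t = 5/3, so WY:YE = 5/3:-2/3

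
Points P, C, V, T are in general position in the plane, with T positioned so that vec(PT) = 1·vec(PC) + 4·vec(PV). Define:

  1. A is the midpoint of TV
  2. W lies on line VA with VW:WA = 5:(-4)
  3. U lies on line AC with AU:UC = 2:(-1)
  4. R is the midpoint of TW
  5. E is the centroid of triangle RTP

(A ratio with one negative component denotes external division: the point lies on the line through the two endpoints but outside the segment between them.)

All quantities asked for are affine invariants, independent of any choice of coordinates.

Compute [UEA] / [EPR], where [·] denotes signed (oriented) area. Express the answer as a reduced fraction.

[UEA]:[EPR] = 12

Choose coordinates P = (0, 0), C = (1, 0), V = (0, 1), T = (1, 4).
1. A is the midpoint of TV ⇒ A = (1/2, 5/2)
2. W lies on line VA with VW:WA = 5:(-4) ⇒ W = (5/2, 17/2)
3. U lies on line AC with AU:UC = 2:(-1) ⇒ U = (3/2, -5/2)
4. R is the midpoint of TW ⇒ R = (7/4, 25/4)
5. E is the centroid of triangle RTP ⇒ E = (11/12, 41/12)
2·[UEA] = 3, 2·[EPR] = 1/4
[UEA]:[EPR] = 3:1/4 = 12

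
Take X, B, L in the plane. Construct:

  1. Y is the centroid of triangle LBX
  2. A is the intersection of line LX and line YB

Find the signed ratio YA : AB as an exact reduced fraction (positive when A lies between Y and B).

YA:AB = -1/3

Choose coordinates X = (0, 0), B = (1, 0), L = (0, 1).
1. Y is the centroid of triangle LBX ⇒ Y = (1/3, 1/3)
2. A is the intersection of line LX and line YB ⇒ A = (0, 1/2)
A = Y + t·(B−Y) with t = -1/2, so YA:AB = t:(1−t) = -1/2:3/2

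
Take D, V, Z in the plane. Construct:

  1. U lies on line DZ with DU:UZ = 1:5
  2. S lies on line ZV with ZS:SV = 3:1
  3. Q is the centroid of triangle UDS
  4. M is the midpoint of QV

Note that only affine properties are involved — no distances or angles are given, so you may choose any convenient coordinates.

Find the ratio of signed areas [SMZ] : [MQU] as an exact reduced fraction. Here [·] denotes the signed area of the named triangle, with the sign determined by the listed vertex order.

Set D = (0, 0), V = (1, 0), Z = (0, 1); any affine frame gives the same invariant.
1. U lies on line DZ with DU:UZ = 1:5 ⇒ U = (0, 1/6)
2. S lies on line ZV with ZS:SV = 3:1 ⇒ S = (3/4, 1/4)
3. Q is the centroid of triangle UDS ⇒ Q = (1/4, 5/36)
4. M is the midpoint of QV ⇒ M = (5/8, 5/72)
2·[SMZ] = -11/48, 2·[MQU] = 1/144
[SMZ]:[MQU] = -11/48:1/144 = -33

[SMZ]:[MQU] = -33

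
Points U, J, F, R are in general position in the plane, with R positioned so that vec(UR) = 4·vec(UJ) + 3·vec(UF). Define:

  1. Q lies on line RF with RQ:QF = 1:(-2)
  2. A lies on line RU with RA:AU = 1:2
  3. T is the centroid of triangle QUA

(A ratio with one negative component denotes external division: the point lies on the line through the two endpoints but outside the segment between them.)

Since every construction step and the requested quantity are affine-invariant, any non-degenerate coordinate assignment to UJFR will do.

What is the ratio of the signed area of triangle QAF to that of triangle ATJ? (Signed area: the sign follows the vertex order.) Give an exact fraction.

[QAF]:[ATJ] = 24/11

Assign U = (0, 0), J = (1, 0), F = (0, 1), R = (4, 3) — the answer is frame-independent, so this choice is without loss of generality.
1. Q lies on line RF with RQ:QF = 1:(-2) ⇒ Q = (8, 5)
2. A lies on line RU with RA:AU = 1:2 ⇒ A = (8/3, 2)
3. T is the centroid of triangle QUA ⇒ T = (32/9, 7/3)
2·[QAF] = -8/3, 2·[ATJ] = -11/9
[QAF]:[ATJ] = -8/3:-11/9 = 24/11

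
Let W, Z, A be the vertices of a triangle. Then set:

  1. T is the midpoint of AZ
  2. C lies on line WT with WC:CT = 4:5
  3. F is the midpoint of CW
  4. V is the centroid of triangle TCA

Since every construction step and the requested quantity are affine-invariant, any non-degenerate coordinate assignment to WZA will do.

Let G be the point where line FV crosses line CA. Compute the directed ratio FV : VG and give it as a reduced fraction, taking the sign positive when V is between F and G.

Choose coordinates W = (0, 0), Z = (1, 0), A = (0, 1).
1. T is the midpoint of AZ ⇒ T = (1/2, 1/2)
2. C lies on line WT with WC:CT = 4:5 ⇒ C = (2/9, 2/9)
3. F is the midpoint of CW ⇒ F = (1/9, 1/9)
4. V is the centroid of triangle TCA ⇒ V = (13/54, 31/54)
line FV meets CA at G = (2/11, 4/11)
V = F + t·(G−F) with t = 11/6, so FV:VG = 11/6:-5/6

FV:VG = -11/5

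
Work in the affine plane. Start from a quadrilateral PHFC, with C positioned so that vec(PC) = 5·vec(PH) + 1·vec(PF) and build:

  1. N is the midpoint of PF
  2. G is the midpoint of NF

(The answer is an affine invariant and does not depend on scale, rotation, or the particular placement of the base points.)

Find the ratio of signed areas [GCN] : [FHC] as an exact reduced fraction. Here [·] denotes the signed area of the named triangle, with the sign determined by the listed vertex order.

Choose coordinates P = (0, 0), H = (1, 0), F = (0, 1), C = (5, 1).
1. N is the midpoint of PF ⇒ N = (0, 1/2)
2. G is the midpoint of NF ⇒ G = (0, 3/4)
2·[GCN] = -5/4, 2·[FHC] = 5
[GCN]:[FHC] = -5/4:5 = -1/4

[GCN]:[FHC] = -1/4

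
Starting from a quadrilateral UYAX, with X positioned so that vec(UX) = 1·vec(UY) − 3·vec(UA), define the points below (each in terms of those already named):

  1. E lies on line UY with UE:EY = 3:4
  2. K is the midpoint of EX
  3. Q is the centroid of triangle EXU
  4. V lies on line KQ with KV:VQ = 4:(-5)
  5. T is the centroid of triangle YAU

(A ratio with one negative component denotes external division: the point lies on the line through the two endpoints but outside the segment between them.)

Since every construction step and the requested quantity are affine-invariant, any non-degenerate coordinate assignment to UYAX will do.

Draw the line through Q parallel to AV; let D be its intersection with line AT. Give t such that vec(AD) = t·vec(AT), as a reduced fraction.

t = -150/49

Assign U = (0, 0), Y = (1, 0), A = (0, 1), X = (1, -3) — the answer is frame-independent, so this choice is without loss of generality.
1. E lies on line UY with UE:EY = 3:4 ⇒ E = (3/7, 0)
2. K is the midpoint of EX ⇒ K = (5/7, -3/2)
3. Q is the centroid of triangle EXU ⇒ Q = (10/21, -1)
4. V lies on line KQ with KV:VQ = 4:(-5) ⇒ V = (5/3, -7/2)
5. T is the centroid of triangle YAU ⇒ T = (1/3, 1/3)
through Q parallel to AV: direction (5/3, -9/2); meets AT at D = (-50/49, 149/49)
D = A + t·(T−A) with t = -150/49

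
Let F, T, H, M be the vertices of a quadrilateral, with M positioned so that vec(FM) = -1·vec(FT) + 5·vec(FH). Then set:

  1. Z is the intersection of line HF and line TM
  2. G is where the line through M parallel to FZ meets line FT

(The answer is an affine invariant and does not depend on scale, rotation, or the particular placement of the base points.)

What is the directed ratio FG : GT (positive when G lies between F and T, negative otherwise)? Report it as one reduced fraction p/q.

Work in coordinates with F = (0, 0), T = (1, 0), H = (0, 1), M = (-1, 5).
1. Z is the intersection of line HF and line TM ⇒ Z = (0, 5/2)
2. G is where the line through M parallel to FZ meets line FT ⇒ G = (-1, 0)
G = F + t·(T−F) with t = -1, so FG:GT = t:(1−t) = -1:2

FG:GT = -1/2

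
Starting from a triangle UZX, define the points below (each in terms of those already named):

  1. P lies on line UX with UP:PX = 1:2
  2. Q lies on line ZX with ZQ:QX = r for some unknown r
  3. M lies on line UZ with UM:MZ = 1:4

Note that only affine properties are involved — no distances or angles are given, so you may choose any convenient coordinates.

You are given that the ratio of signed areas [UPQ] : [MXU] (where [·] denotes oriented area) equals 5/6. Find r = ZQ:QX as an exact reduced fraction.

r = -3

Set U = (0, 0), Z = (1, 0), X = (0, 1); any affine frame gives the same invariant.
1. P lies on line UX with UP:PX = 1:2 ⇒ P = (0, 1/3)
2. With ZQ:QX = r, write λ = r/(r+1) so Q = Z + λ·(X−Z); Q is affine-linear in λ
3. M lies on line UZ with UM:MZ = 1:4 ⇒ M = (1/5, 0)
Every point depending on Q is an affine combination of Q and λ-independent points, so each such coordinate is linear in λ; the λ² term in each signed area is a multiple of (X−Z)×(X−Z) = 0, so 2·[UPQ] and 2·[MXU] are each linear in λ. Evaluating at λ=0 and λ=1:
  2·[UPQ] = 1/3·λ − 1/3,   2·[MXU] = 1/5
So [UPQ]:[MXU] = (1/3·λ − 1/3) / (1/5). Setting this equal to 5/6:
  1/3·λ − 1/3 = 5/6·(1/5)  ⇒  λ = 3/2
Then r = λ/(1−λ) = (3/2)/(-1/2) = -3. Check: with r = -3, Q = (-1/2, 3/2) and [UPQ]:[MXU] = 5/6 as required.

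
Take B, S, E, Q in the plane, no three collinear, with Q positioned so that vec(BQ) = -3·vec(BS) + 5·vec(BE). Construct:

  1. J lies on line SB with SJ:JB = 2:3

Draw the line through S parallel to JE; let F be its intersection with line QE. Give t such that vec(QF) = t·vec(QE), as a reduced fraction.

t = 5/3

Assign B = (0, 0), S = (1, 0), E = (0, 1), Q = (-3, 5) — the answer is frame-independent, so this choice is without loss of generality.
1. J lies on line SB with SJ:JB = 2:3 ⇒ J = (3/5, 0)
through S parallel to JE: direction (-3/5, 1); meets QE at F = (2, -5/3)
F = Q + t·(E−Q) with t = 5/3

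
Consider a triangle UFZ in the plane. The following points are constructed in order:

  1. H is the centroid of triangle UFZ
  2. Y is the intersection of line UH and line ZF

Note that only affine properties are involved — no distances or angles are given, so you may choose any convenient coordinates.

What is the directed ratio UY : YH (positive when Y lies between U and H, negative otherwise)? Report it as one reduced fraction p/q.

UY:YH = -3

Work in coordinates with U = (0, 0), F = (1, 0), Z = (0, 1).
1. H is the centroid of triangle UFZ ⇒ H = (1/3, 1/3)
2. Y is the intersection of line UH and line ZF ⇒ Y = (1/2, 1/2)
Y = U + t·(H−U) with t = 3/2, so UY:YH = t:(1−t) = 3/2:-1/2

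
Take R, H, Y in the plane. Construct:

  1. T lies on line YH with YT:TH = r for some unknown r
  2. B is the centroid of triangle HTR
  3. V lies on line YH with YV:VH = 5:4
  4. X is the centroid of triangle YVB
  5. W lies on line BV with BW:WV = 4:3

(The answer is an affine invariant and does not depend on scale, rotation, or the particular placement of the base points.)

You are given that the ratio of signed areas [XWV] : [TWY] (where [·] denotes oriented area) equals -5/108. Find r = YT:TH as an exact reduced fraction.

r = -4/3

Assign R = (0, 0), H = (1, 0), Y = (0, 1) — the answer is frame-independent, so this choice is without loss of generality.
1. With YT:TH = r, write λ = r/(r+1) so T = Y + λ·(H−Y); T is affine-linear in λ
2. B is the centroid of triangle HTR ⇒ B is an affine combination of earlier points and hence also affine-linear in λ
3. V lies on line YH with YV:VH = 5:4 ⇒ V = (5/9, 4/9)
4. X is the centroid of triangle YVB ⇒ X is an affine combination of earlier points and hence also affine-linear in λ
5. W lies on line BV with BW:WV = 4:3 ⇒ W is an affine combination of earlier points and hence also affine-linear in λ
Every point depending on T is an affine combination of T and λ-independent points, so each such coordinate is linear in λ; the λ² term in each signed area is a multiple of (H−Y)×(H−Y) = 0, so 2·[XWV] and 2·[TWY] are each linear in λ. Evaluating at λ=0 and λ=1:
  2·[XWV] = 5/189,   2·[TWY] = -1/7·λ
So [XWV]:[TWY] = (5/189) / (-1/7·λ). Setting this equal to -5/108:
  5/189 = -5/108·(-1/7·λ)  ⇒  λ = 4
Then r = λ/(1−λ) = (4)/(-3) = -4/3. Check: with r = -4/3, T = (4, -3) and [XWV]:[TWY] = -5/108 as required.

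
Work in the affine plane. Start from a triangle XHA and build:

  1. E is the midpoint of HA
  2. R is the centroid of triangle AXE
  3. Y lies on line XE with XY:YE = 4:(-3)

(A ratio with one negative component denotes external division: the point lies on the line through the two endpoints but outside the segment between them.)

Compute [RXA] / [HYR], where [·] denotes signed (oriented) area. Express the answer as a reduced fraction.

[RXA]:[HYR] = -1/13

Work in coordinates with X = (0, 0), H = (1, 0), A = (0, 1).
1. E is the midpoint of HA ⇒ E = (1/2, 1/2)
2. R is the centroid of triangle AXE ⇒ R = (1/6, 1/2)
3. Y lies on line XE with XY:YE = 4:(-3) ⇒ Y = (2, 2)
2·[RXA] = -1/6, 2·[HYR] = 13/6
[RXA]:[HYR] = -1/6:13/6 = -1/13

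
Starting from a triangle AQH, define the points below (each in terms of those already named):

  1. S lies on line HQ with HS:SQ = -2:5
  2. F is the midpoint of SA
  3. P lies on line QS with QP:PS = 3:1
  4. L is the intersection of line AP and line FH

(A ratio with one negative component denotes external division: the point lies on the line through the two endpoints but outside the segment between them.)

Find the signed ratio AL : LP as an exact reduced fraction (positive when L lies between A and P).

Assign A = (0, 0), Q = (1, 0), H = (0, 1) — the answer is frame-independent, so this choice is without loss of generality.
1. S lies on line HQ with HS:SQ = -2:5 ⇒ S = (-2/3, 5/3)
2. F is the midpoint of SA ⇒ F = (-1/3, 5/6)
3. P lies on line QS with QP:PS = 3:1 ⇒ P = (-1/4, 5/4)
4. L is the intersection of line AP and line FH ⇒ L = (-2/11, 10/11)
L = A + t·(P−A) with t = 8/11, so AL:LP = t:(1−t) = 8/11:3/11

AL:LP = 8/3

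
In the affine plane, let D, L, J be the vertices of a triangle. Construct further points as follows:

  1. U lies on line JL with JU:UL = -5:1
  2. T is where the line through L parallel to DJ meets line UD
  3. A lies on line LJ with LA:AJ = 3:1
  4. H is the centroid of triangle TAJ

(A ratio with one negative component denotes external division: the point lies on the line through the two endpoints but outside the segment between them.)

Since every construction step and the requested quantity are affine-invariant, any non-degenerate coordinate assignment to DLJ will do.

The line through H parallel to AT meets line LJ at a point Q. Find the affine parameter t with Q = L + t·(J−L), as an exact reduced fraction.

t = 5/6

Assign D = (0, 0), L = (1, 0), J = (0, 1) — the answer is frame-independent, so this choice is without loss of generality.
1. U lies on line JL with JU:UL = -5:1 ⇒ U = (5/4, -1/4)
2. T is where the line through L parallel to DJ meets line UD ⇒ T = (1, -1/5)
3. A lies on line LJ with LA:AJ = 3:1 ⇒ A = (1/4, 3/4)
4. H is the centroid of triangle TAJ ⇒ H = (5/12, 31/60)
through H parallel to AT: direction (3/4, -19/20); meets LJ at Q = (1/6, 5/6)
Q = L + t·(J−L) with t = 5/6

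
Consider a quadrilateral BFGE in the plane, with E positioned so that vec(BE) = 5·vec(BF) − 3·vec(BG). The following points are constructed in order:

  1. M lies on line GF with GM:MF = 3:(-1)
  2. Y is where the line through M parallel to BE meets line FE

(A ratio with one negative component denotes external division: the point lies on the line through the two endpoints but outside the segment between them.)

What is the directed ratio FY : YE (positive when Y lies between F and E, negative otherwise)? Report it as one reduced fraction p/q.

Set B = (0, 0), F = (1, 0), G = (0, 1), E = (5, -3); any affine frame gives the same invariant.
1. M lies on line GF with GM:MF = 3:(-1) ⇒ M = (3/2, -1/2)
2. Y is where the line through M parallel to BE meets line FE ⇒ Y = (7/3, -1)
Y = F + t·(E−F) with t = 1/3, so FY:YE = t:(1−t) = 1/3:2/3

FY:YE = 1/2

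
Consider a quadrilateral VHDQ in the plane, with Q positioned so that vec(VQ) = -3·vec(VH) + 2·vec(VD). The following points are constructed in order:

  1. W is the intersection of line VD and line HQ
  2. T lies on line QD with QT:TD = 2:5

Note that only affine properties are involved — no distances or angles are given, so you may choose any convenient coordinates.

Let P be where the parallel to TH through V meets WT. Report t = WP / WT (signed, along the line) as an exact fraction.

t = -11

Choose coordinates V = (0, 0), H = (1, 0), D = (0, 1), Q = (-3, 2).
1. W is the intersection of line VD and line HQ ⇒ W = (0, 1/2)
2. T lies on line QD with QT:TD = 2:5 ⇒ T = (-15/7, 12/7)
through V parallel to TH: direction (22/7, -12/7); meets WT at P = (165/7, -90/7)
P = W + t·(T−W) with t = -11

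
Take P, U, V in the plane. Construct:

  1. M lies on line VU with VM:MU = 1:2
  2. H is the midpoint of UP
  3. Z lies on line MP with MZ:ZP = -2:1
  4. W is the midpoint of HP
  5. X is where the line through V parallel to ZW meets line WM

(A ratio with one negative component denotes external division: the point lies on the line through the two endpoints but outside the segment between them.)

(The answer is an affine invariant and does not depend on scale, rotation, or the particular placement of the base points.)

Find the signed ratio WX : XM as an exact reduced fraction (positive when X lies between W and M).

Set P = (0, 0), U = (1, 0), V = (0, 1); any affine frame gives the same invariant.
1. M lies on line VU with VM:MU = 1:2 ⇒ M = (1/3, 2/3)
2. H is the midpoint of UP ⇒ H = (1/2, 0)
3. Z lies on line MP with MZ:ZP = -2:1 ⇒ Z = (-1/3, -2/3)
4. W is the midpoint of HP ⇒ W = (1/4, 0)
5. X is where the line through V parallel to ZW meets line WM ⇒ X = (7/16, 3/2)
X = W + t·(M−W) with t = 9/4, so WX:XM = t:(1−t) = 9/4:-5/4

WX:XM = -9/5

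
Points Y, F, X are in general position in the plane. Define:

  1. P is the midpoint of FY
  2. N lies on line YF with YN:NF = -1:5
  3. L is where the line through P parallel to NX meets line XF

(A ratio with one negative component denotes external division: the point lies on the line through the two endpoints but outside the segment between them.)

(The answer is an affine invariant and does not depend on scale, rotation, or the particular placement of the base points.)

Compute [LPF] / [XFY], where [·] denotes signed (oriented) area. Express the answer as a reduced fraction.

[LPF]:[XFY] = -1/5

Choose coordinates Y = (0, 0), F = (1, 0), X = (0, 1).
1. P is the midpoint of FY ⇒ P = (1/2, 0)
2. N lies on line YF with YN:NF = -1:5 ⇒ N = (-1/4, 0)
3. L is where the line through P parallel to NX meets line XF ⇒ L = (3/5, 2/5)
2·[LPF] = 1/5, 2·[XFY] = -1
[LPF]:[XFY] = 1/5:-1 = -1/5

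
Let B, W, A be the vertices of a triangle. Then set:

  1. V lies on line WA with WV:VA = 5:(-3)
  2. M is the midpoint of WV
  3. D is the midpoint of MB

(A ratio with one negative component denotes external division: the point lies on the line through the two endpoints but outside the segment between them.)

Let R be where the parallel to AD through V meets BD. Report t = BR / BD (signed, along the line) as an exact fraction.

Choose coordinates B = (0, 0), W = (1, 0), A = (0, 1).
1. V lies on line WA with WV:VA = 5:(-3) ⇒ V = (-3/2, 5/2)
2. M is the midpoint of WV ⇒ M = (-1/4, 5/4)
3. D is the midpoint of MB ⇒ D = (-1/8, 5/8)
through V parallel to AD: direction (-1/8, -3/8); meets BD at R = (-7/8, 35/8)
R = B + t·(D−B) with t = 7

t = 7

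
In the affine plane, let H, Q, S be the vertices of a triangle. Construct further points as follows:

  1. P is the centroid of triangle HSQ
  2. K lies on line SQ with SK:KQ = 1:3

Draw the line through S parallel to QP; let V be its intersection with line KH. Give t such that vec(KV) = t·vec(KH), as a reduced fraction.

t = -1/7

Assign H = (0, 0), Q = (1, 0), S = (0, 1) — the answer is frame-independent, so this choice is without loss of generality.
1. P is the centroid of triangle HSQ ⇒ P = (1/3, 1/3)
2. K lies on line SQ with SK:KQ = 1:3 ⇒ K = (1/4, 3/4)
through S parallel to QP: direction (-2/3, 1/3); meets KH at V = (2/7, 6/7)
V = K + t·(H−K) with t = -1/7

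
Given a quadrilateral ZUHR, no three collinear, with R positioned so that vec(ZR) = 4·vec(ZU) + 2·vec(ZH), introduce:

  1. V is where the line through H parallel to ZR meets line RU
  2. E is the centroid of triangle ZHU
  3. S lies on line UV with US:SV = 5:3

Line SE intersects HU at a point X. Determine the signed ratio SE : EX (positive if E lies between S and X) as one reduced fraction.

SE:EX = -233/8

Set Z = (0, 0), U = (1, 0), H = (0, 1), R = (4, 2); any affine frame gives the same invariant.
1. V is where the line through H parallel to ZR meets line RU ⇒ V = (10, 6)
2. E is the centroid of triangle ZHU ⇒ E = (1/3, 1/3)
3. S lies on line UV with US:SV = 5:3 ⇒ S = (53/8, 15/4)
line SE meets HU at X = (128/233, 105/233)
E = S + t·(X−S) with t = 233/225, so SE:EX = 233/225:-8/225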